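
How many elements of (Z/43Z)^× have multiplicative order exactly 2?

φ(43) = 43 − 1 = 42 = 2 · 3 · 7.
Since (Z/43Z)^× is cyclic of order 42, the number of elements of order d is φ(d) when d | 42 and 0 otherwise.
2 | 42, and φ(2) = 2 − 1 = 1.

1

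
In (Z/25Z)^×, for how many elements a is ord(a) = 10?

4

φ(25) = φ(5^2) = 5·(5−1) = 20 = 2^2 · 5.
In a cyclic group of order 20, there are φ(d) elements of order d for each divisor d of 20, and zero for non-divisors.
10 = 2 · 5 divides 20, and φ(10) = 4.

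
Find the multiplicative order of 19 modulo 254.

ord(19) | φ(254) = φ(2)·φ(127) = 1·126 = 126 = 2 · 3^2 · 7.
Divisors of 126: 1, 2, 3, 6, 7, 9, 14, 18, 21, 42, 63, 126.
Compute 19^d (mod 254) for the divisors d until we hit 1:
19^1 ≡ 19
19^2 ≡ 107
19^3 ≡ 1
The smallest such exponent is 3, so the order of 19 is 3.

3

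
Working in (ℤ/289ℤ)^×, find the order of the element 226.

272

ord(226) | φ(289) = φ(17^2) = 17·(17−1) = 272 = 2^4 · 17.
Divisors of 272: 1, 2, 4, 8, 16, 17, 34, 68, 136, 272.
Check 226^d mod 289 for each divisor in increasing order:
226^1 ≡ 226
226^2 ≡ 212
226^4 ≡ 149
226^8 ≡ 237
226^16 ≡ 103
226^17 ≡ 158
226^34 ≡ 110
226^68 ≡ 251
226^136 ≡ 288
226^272 ≡ 1
Hence ord(226) = 272.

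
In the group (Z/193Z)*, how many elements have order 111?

0

φ(193) = 193 − 1 = 192 = 2^6 · 3.
(Z/193Z)^× is cyclic (|G| = 192); a cyclic group of order m has exactly φ(d) elements of each order d | m, and none otherwise.
Here 192 is not a multiple of 111, so there are no elements of order 111.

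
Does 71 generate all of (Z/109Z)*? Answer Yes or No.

φ(109) = 109 − 1 = 108 = 2^2 · 3^3.
An element g generates (Z/109Z)^× iff g^(108/q) ≢ 1 (mod 109) for each prime q ∈ {2, 3}.
71^54 ≡ 1 (mod 109)  [q = 2: ≡ 1 ✗]
71^36 ≡ 1 (mod 109)  [q = 3: ≡ 1 ✗]
Since 71^54 ≡ 1, the order of 71 divides 54 < 108, so 71 is not a primitive root.

No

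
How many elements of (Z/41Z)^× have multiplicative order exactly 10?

4

φ(41) = 41 − 1 = 40 = 2^3 · 5.
Since (Z/41Z)^× is cyclic of order 40, the number of elements of order d is φ(d) when d | 40 and 0 otherwise.
10 = 2 · 5 divides 40, and φ(10) = 4.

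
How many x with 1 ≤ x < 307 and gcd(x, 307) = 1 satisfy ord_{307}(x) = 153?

96

φ(307) = 307 − 1 = 306 = 2 · 3^2 · 17.
In a cyclic group of order 306, there are φ(d) elements of order d for each divisor d of 306, and zero for non-divisors.
153 = 3^2 · 17 divides 306, and φ(153) = 96.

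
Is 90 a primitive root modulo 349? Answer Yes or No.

Yes

φ(349) = 349 − 1 = 348 = 2^2 · 3 · 29.
It suffices to check that the order of 90 is not a proper divisor of 348: compute 90^(348/q) for q ∈ {2, 3, 29}.
90^174 ≡ 348 (mod 349)  [q = 2: ≢ 1 ✓]
90^116 ≡ 226 (mod 349)  [q = 3: ≢ 1 ✓]
90^12 ≡ 313 (mod 349)  [q = 29: ≢ 1 ✓]
All checks pass, so 90 has order 348 and is a primitive root modulo 349.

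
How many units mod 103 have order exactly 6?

2

φ(103) = 103 − 1 = 102 = 2 · 3 · 17.
In a cyclic group of order 102, there are φ(d) elements of order d for each divisor d of 102, and zero for non-divisors.
6 = 2 · 3 divides 102, and φ(6) = 2.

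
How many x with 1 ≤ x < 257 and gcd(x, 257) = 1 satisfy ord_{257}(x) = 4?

2

φ(257) = 257 − 1 = 256 = 2^8.
In a cyclic group of order 256, there are φ(d) elements of order d for each divisor d of 256, and zero for non-divisors.
4 = 2^2 divides 256, and φ(4) = 2.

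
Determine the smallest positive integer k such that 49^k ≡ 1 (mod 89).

44

The order of 49 must divide φ(89) = 89 − 1 = 88 = 2^3 · 11.
Divisors of 88: 1, 2, 4, 8, 11, 22, 44, 88.
Test each divisor d:
49^1 ≡ 49 (mod 89)
49^2 ≡ 87 (mod 89)
49^4 ≡ 4 (mod 89)
49^8 ≡ 16 (mod 89)
49^11 ≡ 34 (mod 89)
49^22 ≡ 88 (mod 89)
49^44 ≡ 1 (mod 89) ✓
So ord_89(49) = 44.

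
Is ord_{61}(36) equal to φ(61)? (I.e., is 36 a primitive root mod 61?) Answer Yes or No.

No

φ(61) = 61 − 1 = 60 = 2^2 · 3 · 5.
It suffices to check that the order of 36 is not a proper divisor of 60: compute 36^(60/q) for q ∈ {2, 3, 5}.
36^30 ≡ 1 (mod 61)  [q = 2: ≡ 1 ✗]
36^20 ≡ 13 (mod 61)  [q = 3: ≢ 1 ✓]
36^12 ≡ 34 (mod 61)  [q = 5: ≢ 1 ✓]
36^30 ≡ 1 shows ord(36) | 30, strictly less than φ(61); not a primitive root.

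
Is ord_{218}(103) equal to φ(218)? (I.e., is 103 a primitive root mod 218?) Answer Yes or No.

φ(218) = φ(2)·φ(109) = 1·108 = 108 = 2^2 · 3^3.
Test 103^(108/q) mod 218 for each prime factor q of 108:
103^54 ≡ 217 (mod 218)  [q = 2: ≢ 1 ✓]
103^36 ≡ 63 (mod 218)  [q = 3: ≢ 1 ✓]
All checks pass, so 103 has order 108 and is a primitive root modulo 218.

Yes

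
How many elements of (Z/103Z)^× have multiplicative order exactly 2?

1

φ(103) = 103 − 1 = 102 = 2 · 3 · 17.
Since (Z/103Z)^× is cyclic of order 102, the number of elements of order d is φ(d) when d | 102 and 0 otherwise.
2 | 102, and φ(2) = 2 − 1 = 1.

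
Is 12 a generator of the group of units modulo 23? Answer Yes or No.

φ(23) = 23 − 1 = 22 = 2 · 11.
It suffices to check that the order of 12 is not a proper divisor of 22: compute 12^(22/q) for q ∈ {2, 11}.
12^11 ≡ 1 (mod 23)  [q = 2: ≡ 1 ✗]
12^2 ≡ 6 (mod 23)  [q = 11: ≢ 1 ✓]
The check at q = 2 fails, so 12 generates a proper subgroup.

No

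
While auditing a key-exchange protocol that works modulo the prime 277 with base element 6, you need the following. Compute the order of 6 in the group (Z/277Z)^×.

276

The order of 6 must divide φ(277) = 277 − 1 = 276 = 2^2 · 3 · 23.
Divisors of 276: 1, 2, 3, 4, 6, 12, 23, 46, 69, 92, 138, 276.
Evaluate successive powers at the divisors of 276:
6^1 ≡ 6 (mod 277)
6^2 ≡ 36 (mod 277)
6^3 ≡ 216 (mod 277)
6^4 ≡ 188 (mod 277)
6^6 ≡ 120 (mod 277)
6^12 ≡ 273 (mod 277)
6^23 ≡ 95 (mod 277)
6^46 ≡ 161 (mod 277)
6^69 ≡ 60 (mod 277)
6^92 ≡ 160 (mod 277)
6^138 ≡ 276 (mod 277)
6^276 ≡ 1 (mod 277) ✓
Hence ord(6) = 276.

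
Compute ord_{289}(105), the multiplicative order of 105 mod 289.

ord(105) | φ(289) = φ(17^2) = 17·(17−1) = 272 = 2^4 · 17.
Divisors of 272: 1, 2, 4, 8, 16, 17, 34, 68, 136, 272.
Evaluate successive powers at the divisors of 272:
105^1 ≡ 105 (mod 289)
105^2 ≡ 43 (mod 289)
105^4 ≡ 115 (mod 289)
105^8 ≡ 220 (mod 289)
105^16 ≡ 137 (mod 289)
105^17 ≡ 224 (mod 289)
105^34 ≡ 179 (mod 289)
105^68 ≡ 251 (mod 289)
105^136 ≡ 288 (mod 289)
105^272 ≡ 1 (mod 289) ✓
So ord_289(105) = 272.

272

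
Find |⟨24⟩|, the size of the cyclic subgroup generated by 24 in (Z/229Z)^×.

Since 24 ∈ (Z/229Z)^×, its order divides φ(229) = 229 − 1 = 228 = 2^2 · 3 · 19.
Divisors of 228: 1, 2, 3, 4, 6, 12, 19, 38, 57, 76, 114, 228.
Compute 24^d (mod 229) for the divisors d until we hit 1:
24^1 ≡ 24 (mod 229)
24^2 ≡ 118 (mod 229)
24^3 ≡ 84 (mod 229)
24^4 ≡ 184 (mod 229)
24^6 ≡ 186 (mod 229)
24^12 ≡ 17 (mod 229)
24^19 ≡ 89 (mod 229)
24^38 ≡ 135 (mod 229)
24^57 ≡ 107 (mod 229)
24^76 ≡ 134 (mod 229)
24^114 ≡ 228 (mod 229)
24^228 ≡ 1 (mod 229) ✓
Therefore the multiplicative order of 24 modulo 229 is 228.

228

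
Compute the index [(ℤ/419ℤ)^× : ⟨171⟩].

ord(171) | φ(419) = 419 − 1 = 418 = 2 · 11 · 19.
Divisors of 418: 1, 2, 11, 19, 22, 38, 209, 418.
Evaluate successive powers at the divisors of 418:
171^1 ≡ 171
171^2 ≡ 330
171^11 ≡ 204
171^19 ≡ 418
171^22 ≡ 135
171^38 ≡ 1
Thus |⟨171⟩| = ord(171) = 38.
Index = |(Z/419Z)^×| / |⟨171⟩| = 418 / 38 = 11.

11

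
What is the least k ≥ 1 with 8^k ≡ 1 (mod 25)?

By Lagrange's theorem, ord_25(8) divides φ(25) = φ(5^2) = 5·(5−1) = 20 = 2^2 · 5.
Divisors of 20: 1, 2, 4, 5, 10, 20.
Evaluate successive powers at the divisors of 20:
8^1 ≡ 8
8^2 ≡ 14
8^4 ≡ 21
8^5 ≡ 18
8^10 ≡ 24
8^20 ≡ 1
Therefore the multiplicative order of 8 modulo 25 is 20.

20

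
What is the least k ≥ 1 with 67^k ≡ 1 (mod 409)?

408

The order of 67 must divide φ(409) = 409 − 1 = 408 = 2^3 · 3 · 17.
Divisors of 408: 1, 2, 3, 4, 6, 8, 12, 17, 24, 34, 51, 68, 102, 136, 204, 408.
Evaluate successive powers at the divisors of 408:
67^1 ≡ 67 (mod 409)
67^2 ≡ 399 (mod 409)
67^3 ≡ 148 (mod 409)
67^4 ≡ 100 (mod 409)
67^6 ≡ 227 (mod 409)
67^8 ≡ 184 (mod 409)
67^12 ≡ 404 (mod 409)
67^17 ≡ 38 (mod 409)
67^24 ≡ 25 (mod 409)
67^34 ≡ 217 (mod 409)
67^51 ≡ 66 (mod 409)
67^68 ≡ 54 (mod 409)
67^102 ≡ 266 (mod 409)
67^136 ≡ 53 (mod 409)
67^204 ≡ 408 (mod 409)
67^408 ≡ 1 (mod 409) ✓
Therefore the multiplicative order of 67 modulo 409 is 408.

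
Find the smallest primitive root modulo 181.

2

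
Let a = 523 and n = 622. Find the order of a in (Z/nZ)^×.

Since 523 ∈ (Z/622Z)^×, its order divides φ(622) = φ(2)·φ(311) = 1·310 = 310 = 2 · 5 · 31.
Divisors of 310: 1, 2, 5, 10, 31, 62, 155, 310.
Check 523^d mod 622 for each divisor in increasing order:
523^1 ≡ 523
523^2 ≡ 471
523^5 ≡ 561
523^10 ≡ 611
523^31 ≡ 527
523^62 ≡ 317
523^155 ≡ 1
So ord_622(523) = 155.

155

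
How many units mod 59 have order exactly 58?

φ(59) = 59 − 1 = 58 = 2 · 29.
(Z/59Z)^× is cyclic (|G| = 58); a cyclic group of order m has exactly φ(d) elements of each order d | m, and none otherwise.
58 = 2 · 29 divides 58, and φ(58) = 28.

28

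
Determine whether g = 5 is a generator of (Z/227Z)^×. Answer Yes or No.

Yes

φ(227) = 227 − 1 = 226 = 2 · 113.
It suffices to check that the order of 5 is not a proper divisor of 226: compute 5^(226/q) for q ∈ {2, 113}.
5^113 ≡ 226 (mod 227)  [q = 2: ≢ 1 ✓]
5^2 ≡ 25 (mod 227)  [q = 113: ≢ 1 ✓]
All checks pass, so 5 has order 226 and is a primitive root modulo 227.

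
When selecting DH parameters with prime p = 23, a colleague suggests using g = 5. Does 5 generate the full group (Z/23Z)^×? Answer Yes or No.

Yes

φ(23) = 23 − 1 = 22 = 2 · 11.
Test 5^(22/q) mod 23 for each prime factor q of 22:
5^11 ≡ 22 (mod 23)  [q = 2: ≢ 1 ✓]
5^2 ≡ 2 (mod 23)  [q = 11: ≢ 1 ✓]
None equal 1, so ord_23(5) = 22: 5 is a primitive root.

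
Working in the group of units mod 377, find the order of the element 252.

ord(252) | φ(377) = φ(13·29) = (13−1)·(29−1) = 12·28 = 336 = 2^4 · 3 · 7.
Divisors of 336: 1, 2, 3, 4, 6, 7, 8, 12, 14, 16, 21, 24, 28, 42, 48, 56, 84, 112, 168, 336.
Compute 252^d (mod 377) for the divisors d until we hit 1:
252^1 ≡ 252 (mod 377)
252^2 ≡ 168 (mod 377)
252^3 ≡ 112 (mod 377)
252^4 ≡ 326 (mod 377)
252^6 ≡ 103 (mod 377)
252^7 ≡ 320 (mod 377)
252^8 ≡ 339 (mod 377)
252^12 ≡ 53 (mod 377)
252^14 ≡ 233 (mod 377)
252^16 ≡ 313 (mod 377)
252^21 ≡ 291 (mod 377)
252^24 ≡ 170 (mod 377)
252^28 ≡ 1 (mod 377) ✓
So ord_377(252) = 28.

28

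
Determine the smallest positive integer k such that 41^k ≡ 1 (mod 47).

46

ord(41) | φ(47) = 47 − 1 = 46 = 2 · 23.
Divisors of 46: 1, 2, 23, 46.
Compute 41^d (mod 47) for the divisors d until we hit 1:
41^1 ≡ 41 (mod 47)
41^2 ≡ 36 (mod 47)
41^23 ≡ 46 (mod 47)
41^46 ≡ 1 (mod 47) ✓
Therefore the multiplicative order of 41 modulo 47 is 46.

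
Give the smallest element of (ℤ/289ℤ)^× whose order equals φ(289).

φ(289) = φ(17^2) = 17·(17−1) = 272 = 2^4 · 17.
g is a primitive root iff g^(272/q) ≢ 1 (mod 289) for each prime q ∈ {2, 17}.
g = 2: 2^136 ≡ 1 — hits 1, so not a primitive root.
g = 3: 3^136 ≡ 288; 3^16 ≡ 171 — none is 1, so 3 is a primitive root.
Hence the least primitive root of 289 is 3.

3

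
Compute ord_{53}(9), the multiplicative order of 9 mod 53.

ord(9) | φ(53) = 53 − 1 = 52 = 2^2 · 13.
Divisors of 52: 1, 2, 4, 13, 26, 52.
Check 9^d mod 53 for each divisor in increasing order:
9^1 ≡ 9 (mod 53)
9^2 ≡ 28 (mod 53)
9^4 ≡ 42 (mod 53)
9^13 ≡ 52 (mod 53)
9^26 ≡ 1 (mod 53) ✓
Hence ord(9) = 26.

26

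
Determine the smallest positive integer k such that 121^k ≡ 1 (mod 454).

ord(121) | φ(454) = φ(2)·φ(227) = 1·226 = 226 = 2 · 113.
Divisors of 226: 1, 2, 113, 226.
Compute 121^d (mod 454) for the divisors d until we hit 1:
121^1 ≡ 121 (mod 454)
121^2 ≡ 113 (mod 454)
121^113 ≡ 1 (mod 454) ✓
Hence ord(121) = 113.

113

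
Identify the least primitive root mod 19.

2

φ(19) = 19 − 1 = 18 = 2 · 3^2.
Test candidates g = 2, 3, … against the prime factors q ∈ {2, 3} of φ(19): g is a generator iff g^(18/q) ≢ 1 for every such q.
g = 2: 2^9 ≡ 18; 2^6 ≡ 7 — none is 1, so 2 is a primitive root.
The smallest primitive root modulo 19 is 2.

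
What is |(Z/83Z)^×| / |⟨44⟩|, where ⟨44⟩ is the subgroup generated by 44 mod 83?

By Lagrange's theorem, ord_83(44) divides φ(83) = 83 − 1 = 82 = 2 · 41.
Divisors of 82: 1, 2, 41, 82.
Check 44^d mod 83 for each divisor in increasing order:
44^1 ≡ 44 (mod 83)
44^2 ≡ 27 (mod 83)
44^41 ≡ 1 (mod 83) ✓
So ord_83(44) = 41, hence |⟨44⟩| = 41.
Index = |(Z/83Z)^×| / |⟨44⟩| = 82 / 41 = 2.

2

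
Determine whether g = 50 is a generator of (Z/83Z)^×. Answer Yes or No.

Yes

φ(83) = 83 − 1 = 82 = 2 · 41.
50 is a primitive root mod 83 iff 50^(φ(83)/q) ≢ 1 for every prime q | φ(83), i.e. q ∈ {2, 41}.
50^41 ≡ 82 (mod 83)  [q = 2: ≢ 1 ✓]
50^2 ≡ 10 (mod 83)  [q = 41: ≢ 1 ✓]
All checks pass, so 50 has order 82 and is a primitive root modulo 83.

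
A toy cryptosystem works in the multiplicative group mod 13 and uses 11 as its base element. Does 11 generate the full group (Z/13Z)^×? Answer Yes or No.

Yes

φ(13) = 13 − 1 = 12 = 2^2 · 3.
It suffices to check that the order of 11 is not a proper divisor of 12: compute 11^(12/q) for q ∈ {2, 3}.
11^6 ≡ 12 (mod 13)  [q = 2: ≢ 1 ✓]
11^4 ≡ 3 (mod 13)  [q = 3: ≢ 1 ✓]
All checks pass, so 11 has order 12 and is a primitive root modulo 13.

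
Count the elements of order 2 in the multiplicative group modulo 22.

φ(22) = φ(2)·φ(11) = 1·10 = 10 = 2 · 5.
(Z/22Z)^× is cyclic (|G| = 10); a cyclic group of order m has exactly φ(d) elements of each order d | m, and none otherwise.
2 | 10, and φ(2) = 2 − 1 = 1.

1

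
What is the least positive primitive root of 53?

φ(53) = 53 − 1 = 52 = 2^2 · 13.
g is a primitive root iff g^(52/q) ≢ 1 (mod 53) for each prime q ∈ {2, 13}.
g = 2: 2^26 ≡ 52; 2^4 ≡ 16 — none is 1, so 2 is a primitive root.
Hence the least primitive root of 53 is 2.

2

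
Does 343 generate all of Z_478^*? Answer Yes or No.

Yes

φ(478) = φ(2)·φ(239) = 1·238 = 238 = 2 · 7 · 17.
It suffices to check that the order of 343 is not a proper divisor of 238: compute 343^(238/q) for q ∈ {2, 7, 17}.
343^119 ≡ 477 (mod 478)  [q = 2: ≢ 1 ✓]
343^34 ≡ 201 (mod 478)  [q = 7: ≢ 1 ✓]
343^14 ≡ 275 (mod 478)  [q = 17: ≢ 1 ✓]
None equal 1, so ord_478(343) = 238: 343 is a primitive root.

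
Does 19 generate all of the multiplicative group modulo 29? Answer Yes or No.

Yes

φ(29) = 29 − 1 = 28 = 2^2 · 7.
Test 19^(28/q) mod 29 for each prime factor q of 28:
19^14 ≡ 28 (mod 29)  [q = 2: ≢ 1 ✓]
19^4 ≡ 24 (mod 29)  [q = 7: ≢ 1 ✓]
Every test exponent gives a nontrivial residue, hence 19 generates the full group.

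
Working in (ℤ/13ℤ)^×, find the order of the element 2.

By Lagrange's theorem, ord_13(2) divides φ(13) = 13 − 1 = 12 = 2^2 · 3.
Divisors of 12: 1, 2, 3, 4, 6, 12.
Compute 2^d (mod 13) for the divisors d until we hit 1:
2^1 ≡ 2
2^2 ≡ 4
2^3 ≡ 8
2^4 ≡ 3
2^6 ≡ 12
2^12 ≡ 1
Therefore the multiplicative order of 2 modulo 13 is 12.

12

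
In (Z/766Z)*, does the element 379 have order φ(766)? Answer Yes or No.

φ(766) = φ(2)·φ(383) = 1·382 = 382 = 2 · 191.
An element g generates (Z/766Z)^× iff g^(382/q) ≢ 1 (mod 766) for each prime q ∈ {2, 191}.
379^191 ≡ 765 (mod 766)  [q = 2: ≢ 1 ✓]
379^2 ≡ 399 (mod 766)  [q = 191: ≢ 1 ✓]
None equal 1, so ord_766(379) = 382: 379 is a primitive root.

Yes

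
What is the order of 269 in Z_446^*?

The order of 269 must divide φ(446) = φ(2)·φ(223) = 1·222 = 222 = 2 · 3 · 37.
Divisors of 222: 1, 2, 3, 6, 37, 74, 111, 222.
Check 269^d mod 446 for each divisor in increasing order:
269^1 ≡ 269
269^2 ≡ 109
269^3 ≡ 331
269^6 ≡ 291
269^37 ≡ 407
269^74 ≡ 183
269^111 ≡ 445
269^222 ≡ 1
Hence ord(269) = 222.

222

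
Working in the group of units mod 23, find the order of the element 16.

11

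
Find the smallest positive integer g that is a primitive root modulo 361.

φ(361) = φ(19^2) = 19·(19−1) = 342 = 2 · 3^2 · 19.
Test candidates g = 2, 3, … against the prime factors q ∈ {2, 3, 19} of φ(361): g is a generator iff g^(342/q) ≢ 1 for every such q.
g = 2: 2^171 ≡ 360; 2^114 ≡ 292; 2^18 ≡ 58 — none is 1, so 2 is a primitive root.
The smallest primitive root modulo 361 is 2.

2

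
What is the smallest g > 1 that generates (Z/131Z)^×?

2

φ(131) = 131 − 1 = 130 = 2 · 5 · 13.
g is a primitive root iff g^(130/q) ≢ 1 (mod 131) for each prime q ∈ {2, 5, 13}.
g = 2: 2^65 ≡ 130; 2^26 ≡ 53; 2^10 ≡ 107 — none is 1, so 2 is a primitive root.
Hence the least primitive root of 131 is 2.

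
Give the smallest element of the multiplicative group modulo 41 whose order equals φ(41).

6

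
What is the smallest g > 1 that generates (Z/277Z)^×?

φ(277) = 277 − 1 = 276 = 2^2 · 3 · 23.
Test candidates g = 2, 3, … against the prime factors q ∈ {2, 3, 23} of φ(277): g is a generator iff g^(276/q) ≢ 1 for every such q.
g = 2: 2^138 ≡ 276; 2^92 ≡ 1 — hits 1, so not a primitive root.
g = 3: 3^138 ≡ 1 — hits 1, so not a primitive root.
g = 4: 4^138 ≡ 1 — hits 1, so not a primitive root.
g = 5: 5^138 ≡ 276; 5^92 ≡ 116; 5^12 ≡ 27 — none is 1, so 5 is a primitive root.
So 5 is the smallest generator of (Z/277Z)^×.

5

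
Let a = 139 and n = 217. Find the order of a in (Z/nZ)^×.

10

The order of 139 must divide φ(217) = φ(7·31) = (7−1)·(31−1) = 6·30 = 180 = 2^2 · 3^2 · 5.
Divisors of 180: 1, 2, 3, 4, 5, 6, 9, 10, 12, 15, 18, 20, 30, 36, 45, 60, 90, 180.
Test each divisor d:
139^1 ≡ 139
139^2 ≡ 8
139^3 ≡ 27
139^4 ≡ 64
139^5 ≡ 216
139^6 ≡ 78
139^9 ≡ 153
139^10 ≡ 1
So ord_217(139) = 10.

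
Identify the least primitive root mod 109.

6

φ(109) = 109 − 1 = 108 = 2^2 · 3^3.
g is a primitive root iff g^(108/q) ≢ 1 (mod 109) for each prime q ∈ {2, 3}.
g = 2: 2^54 ≡ 108; 2^36 ≡ 1 — hits 1, so not a primitive root.
g = 3: 3^54 ≡ 1 — hits 1, so not a primitive root.
g = 4: 4^54 ≡ 1 — hits 1, so not a primitive root.
g = 5: 5^54 ≡ 1 — hits 1, so not a primitive root.
g = 6: 6^54 ≡ 108; 6^36 ≡ 63 — none is 1, so 6 is a primitive root.
So 6 is the smallest generator of (Z/109Z)^×.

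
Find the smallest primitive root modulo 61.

2

φ(61) = 61 − 1 = 60 = 2^2 · 3 · 5.
Test candidates g = 2, 3, … against the prime factors q ∈ {2, 3, 5} of φ(61): g is a generator iff g^(60/q) ≢ 1 for every such q.
g = 2: 2^30 ≡ 60; 2^20 ≡ 47; 2^12 ≡ 9 — none is 1, so 2 is a primitive root.
The smallest primitive root modulo 61 is 2.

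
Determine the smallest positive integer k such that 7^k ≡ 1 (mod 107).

106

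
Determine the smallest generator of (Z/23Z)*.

φ(23) = 23 − 1 = 22 = 2 · 11.
g is a primitive root iff g^(22/q) ≢ 1 (mod 23) for each prime q ∈ {2, 11}.
g = 2: 2^11 ≡ 1 — hits 1, so not a primitive root.
g = 3: 3^11 ≡ 1 — hits 1, so not a primitive root.
g = 4: 4^11 ≡ 1 — hits 1, so not a primitive root.
g = 5: 5^11 ≡ 22; 5^2 ≡ 2 — none is 1, so 5 is a primitive root.
Hence the least primitive root of 23 is 5.

5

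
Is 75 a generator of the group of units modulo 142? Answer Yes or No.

φ(142) = φ(2)·φ(71) = 1·70 = 70 = 2 · 5 · 7.
It suffices to check that the order of 75 is not a proper divisor of 70: compute 75^(70/q) for q ∈ {2, 5, 7}.
75^35 ≡ 1 (mod 142)  [q = 2: ≡ 1 ✗]
75^14 ≡ 5 (mod 142)  [q = 5: ≢ 1 ✓]
75^10 ≡ 119 (mod 142)  [q = 7: ≢ 1 ✓]
The check at q = 2 fails, so 75 generates a proper subgroup.

No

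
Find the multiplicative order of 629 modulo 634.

The order of 629 must divide φ(634) = φ(2)·φ(317) = 1·316 = 316 = 2^2 · 79.
Divisors of 316: 1, 2, 4, 79, 158, 316.
Check 629^d mod 634 for each divisor in increasing order:
629^1 ≡ 629 (mod 634)
629^2 ≡ 25 (mod 634)
629^4 ≡ 625 (mod 634)
629^79 ≡ 203 (mod 634)
629^158 ≡ 633 (mod 634)
629^316 ≡ 1 (mod 634) ✓
So ord_634(629) = 316.

316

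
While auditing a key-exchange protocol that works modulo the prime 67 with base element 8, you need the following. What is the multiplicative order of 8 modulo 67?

22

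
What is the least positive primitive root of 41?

φ(41) = 41 − 1 = 40 = 2^3 · 5.
Test candidates g = 2, 3, … against the prime factors q ∈ {2, 5} of φ(41): g is a generator iff g^(40/q) ≢ 1 for every such q.
g = 2: 2^20 ≡ 1 — hits 1, so not a primitive root.
g = 3: 3^20 ≡ 40; 3^8 ≡ 1 — hits 1, so not a primitive root.
g = 4: 4^20 ≡ 1 — hits 1, so not a primitive root.
g = 5: 5^20 ≡ 1 — hits 1, so not a primitive root.
g = 6: 6^20 ≡ 40; 6^8 ≡ 10 — none is 1, so 6 is a primitive root.
The smallest primitive root modulo 41 is 6.

6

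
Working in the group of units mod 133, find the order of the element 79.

ord(79) | φ(133) = φ(7·19) = (7−1)·(19−1) = 6·18 = 108 = 2^2 · 3^3.
Divisors of 108: 1, 2, 3, 4, 6, 9, 12, 18, 27, 36, 54, 108.
Compute 79^d (mod 133) for the divisors d until we hit 1:
79^1 ≡ 79
79^2 ≡ 123
79^3 ≡ 8
79^4 ≡ 100
79^6 ≡ 64
79^9 ≡ 113
79^12 ≡ 106
79^18 ≡ 1
The smallest such exponent is 18, so the order of 79 is 18.

18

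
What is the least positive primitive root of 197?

2

φ(197) = 197 − 1 = 196 = 2^2 · 7^2.
g is a primitive root iff g^(196/q) ≢ 1 (mod 197) for each prime q ∈ {2, 7}.
g = 2: 2^98 ≡ 196; 2^28 ≡ 104 — none is 1, so 2 is a primitive root.
Hence the least primitive root of 197 is 2.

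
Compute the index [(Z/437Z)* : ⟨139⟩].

44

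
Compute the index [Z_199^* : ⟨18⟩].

18

ord(18) | φ(199) = 199 − 1 = 198 = 2 · 3^2 · 11.
Divisors of 198: 1, 2, 3, 6, 9, 11, 18, 22, 33, 66, 99, 198.
Test each divisor d:
18^1 ≡ 18
18^2 ≡ 125
18^3 ≡ 61
18^6 ≡ 139
18^9 ≡ 121
18^11 ≡ 1
The order of 18 is 11, so the subgroup it generates has 11 elements.
Index = |(Z/199Z)^×| / |⟨18⟩| = 198 / 11 = 18.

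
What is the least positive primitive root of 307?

φ(307) = 307 − 1 = 306 = 2 · 3^2 · 17.
Test candidates g = 2, 3, … against the prime factors q ∈ {2, 3, 17} of φ(307): g is a generator iff g^(306/q) ≢ 1 for every such q.
g = 2: 2^153 ≡ 306; 2^102 ≡ 1 — hits 1, so not a primitive root.
g = 3: 3^153 ≡ 306; 3^102 ≡ 1 — hits 1, so not a primitive root.
g = 4: 4^153 ≡ 1 — hits 1, so not a primitive root.
g = 5: 5^153 ≡ 306; 5^102 ≡ 289; 5^18 ≡ 81 — none is 1, so 5 is a primitive root.
So 5 is the smallest generator of (Z/307Z)^×.

5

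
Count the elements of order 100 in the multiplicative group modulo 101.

40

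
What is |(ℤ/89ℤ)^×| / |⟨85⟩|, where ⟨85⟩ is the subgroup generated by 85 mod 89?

4

By Lagrange's theorem, ord_89(85) divides φ(89) = 89 − 1 = 88 = 2^3 · 11.
Divisors of 88: 1, 2, 4, 8, 11, 22, 44, 88.
Compute 85^d (mod 89) for the divisors d until we hit 1:
85^1 ≡ 85
85^2 ≡ 16
85^4 ≡ 78
85^8 ≡ 32
85^11 ≡ 88
85^22 ≡ 1
So ord_89(85) = 22, hence |⟨85⟩| = 22.
The index is φ(89) / ord(85) = 88 / 22 = 4.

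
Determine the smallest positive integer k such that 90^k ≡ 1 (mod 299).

22

Since 90 ∈ (Z/299Z)^×, its order divides φ(299) = φ(13·23) = (13−1)·(23−1) = 12·22 = 264 = 2^3 · 3 · 11.
Divisors of 264: 1, 2, 3, 4, 6, 8, 11, 12, 22, 24, 33, 44, 66, 88, 132, 264.
Evaluate successive powers at the divisors of 264:
90^1 ≡ 90 (mod 299)
90^2 ≡ 27 (mod 299)
90^3 ≡ 38 (mod 299)
90^4 ≡ 131 (mod 299)
90^6 ≡ 248 (mod 299)
90^8 ≡ 118 (mod 299)
90^11 ≡ 298 (mod 299)
90^12 ≡ 209 (mod 299)
90^22 ≡ 1 (mod 299) ✓
Hence ord(90) = 22.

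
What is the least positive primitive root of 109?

6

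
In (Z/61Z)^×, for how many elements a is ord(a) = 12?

φ(61) = 61 − 1 = 60 = 2^2 · 3 · 5.
In a cyclic group of order 60, there are φ(d) elements of order d for each divisor d of 60, and zero for non-divisors.
12 = 2^2 · 3 divides 60, and φ(12) = 4.

4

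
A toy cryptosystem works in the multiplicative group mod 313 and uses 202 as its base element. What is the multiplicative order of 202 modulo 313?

104

Since 202 ∈ (Z/313Z)^×, its order divides φ(313) = 313 − 1 = 312 = 2^3 · 3 · 13.
Divisors of 312: 1, 2, 3, 4, 6, 8, 12, 13, 24, 26, 39, 52, 78, 104, 156, 312.
Compute 202^d (mod 313) for the divisors d until we hit 1:
202^1 ≡ 202 (mod 313)
202^2 ≡ 114 (mod 313)
202^3 ≡ 179 (mod 313)
202^4 ≡ 163 (mod 313)
202^6 ≡ 115 (mod 313)
202^8 ≡ 277 (mod 313)
202^12 ≡ 79 (mod 313)
202^13 ≡ 308 (mod 313)
202^24 ≡ 294 (mod 313)
202^26 ≡ 25 (mod 313)
202^39 ≡ 188 (mod 313)
202^52 ≡ 312 (mod 313)
202^78 ≡ 288 (mod 313)
202^104 ≡ 1 (mod 313) ✓
So ord_313(202) = 104.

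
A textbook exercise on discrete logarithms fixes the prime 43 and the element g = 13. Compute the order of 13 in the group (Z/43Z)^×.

21

The order of 13 must divide φ(43) = 43 − 1 = 42 = 2 · 3 · 7.
Divisors of 42: 1, 2, 3, 6, 7, 14, 21, 42.
Evaluate successive powers at the divisors of 42:
13^1 ≡ 13
13^2 ≡ 40
13^3 ≡ 4
13^6 ≡ 16
13^7 ≡ 36
13^14 ≡ 6
13^21 ≡ 1
The smallest such exponent is 21, so the order of 13 is 21.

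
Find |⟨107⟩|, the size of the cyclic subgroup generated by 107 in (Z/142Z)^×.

35

The order of 107 must divide φ(142) = φ(2)·φ(71) = 1·70 = 70 = 2 · 5 · 7.
Divisors of 70: 1, 2, 5, 7, 10, 14, 35, 70.
Evaluate successive powers at the divisors of 70:
107^1 ≡ 107 (mod 142)
107^2 ≡ 89 (mod 142)
107^5 ≡ 91 (mod 142)
107^7 ≡ 5 (mod 142)
107^10 ≡ 45 (mod 142)
107^14 ≡ 25 (mod 142)
107^35 ≡ 1 (mod 142) ✓
Hence ord(107) = 35.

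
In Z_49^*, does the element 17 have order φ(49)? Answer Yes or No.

φ(49) = φ(7^2) = 7·(7−1) = 42 = 2 · 3 · 7.
Test 17^(42/q) mod 49 for each prime factor q of 42:
17^21 ≡ 48 (mod 49)  [q = 2: ≢ 1 ✓]
17^14 ≡ 30 (mod 49)  [q = 3: ≢ 1 ✓]
17^6 ≡ 22 (mod 49)  [q = 7: ≢ 1 ✓]
Every test exponent gives a nontrivial residue, hence 17 generates the full group.

Yes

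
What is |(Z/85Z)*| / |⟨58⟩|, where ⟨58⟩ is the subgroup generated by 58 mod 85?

ord(58) | φ(85) = φ(5·17) = (5−1)·(17−1) = 4·16 = 64 = 2^6.
Divisors of 64: 1, 2, 4, 8, 16, 32, 64.
Compute 58^d (mod 85) for the divisors d until we hit 1:
58^1 ≡ 58 (mod 85)
58^2 ≡ 49 (mod 85)
58^4 ≡ 21 (mod 85)
58^8 ≡ 16 (mod 85)
58^16 ≡ 1 (mod 85) ✓
Thus |⟨58⟩| = ord(58) = 16.
The index is φ(85) / ord(58) = 64 / 16 = 4.

4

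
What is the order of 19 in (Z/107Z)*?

53

Since 19 ∈ (Z/107Z)^×, its order divides φ(107) = 107 − 1 = 106 = 2 · 53.
Divisors of 106: 1, 2, 53, 106.
Compute 19^d (mod 107) for the divisors d until we hit 1:
19^1 ≡ 19 (mod 107)
19^2 ≡ 40 (mod 107)
19^53 ≡ 1 (mod 107) ✓
Therefore the multiplicative order of 19 modulo 107 is 53.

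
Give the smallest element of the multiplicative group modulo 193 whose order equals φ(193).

5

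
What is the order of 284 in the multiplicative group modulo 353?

By Lagrange's theorem, ord_353(284) divides φ(353) = 353 − 1 = 352 = 2^5 · 11.
Divisors of 352: 1, 2, 4, 8, 11, 16, 22, 32, 44, 88, 176, 352.
Check 284^d mod 353 for each divisor in increasing order:
284^1 ≡ 284 (mod 353)
284^2 ≡ 172 (mod 353)
284^4 ≡ 285 (mod 353)
284^8 ≡ 35 (mod 353)
284^11 ≡ 101 (mod 353)
284^16 ≡ 166 (mod 353)
284^22 ≡ 317 (mod 353)
284^32 ≡ 22 (mod 353)
284^44 ≡ 237 (mod 353)
284^88 ≡ 42 (mod 353)
284^176 ≡ 352 (mod 353)
284^352 ≡ 1 (mod 353) ✓
The smallest such exponent is 352, so the order of 284 is 352.

352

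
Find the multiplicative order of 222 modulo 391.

22

The order of 222 must divide φ(391) = φ(17·23) = (17−1)·(23−1) = 16·22 = 352 = 2^5 · 11.
Divisors of 352: 1, 2, 4, 8, 11, 16, 22, 32, 44, 88, 176, 352.
Check 222^d mod 391 for each divisor in increasing order:
222^1 ≡ 222 (mod 391)
222^2 ≡ 18 (mod 391)
222^4 ≡ 324 (mod 391)
222^8 ≡ 188 (mod 391)
222^11 ≡ 137 (mod 391)
222^16 ≡ 154 (mod 391)
222^22 ≡ 1 (mod 391) ✓
The smallest such exponent is 22, so the order of 222 is 22.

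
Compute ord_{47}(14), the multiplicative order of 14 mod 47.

By Lagrange's theorem, ord_47(14) divides φ(47) = 47 − 1 = 46 = 2 · 23.
Divisors of 46: 1, 2, 23, 46.
Check 14^d mod 47 for each divisor in increasing order:
14^1 ≡ 14 (mod 47)
14^2 ≡ 8 (mod 47)
14^23 ≡ 1 (mod 47) ✓
So ord_47(14) = 23.

23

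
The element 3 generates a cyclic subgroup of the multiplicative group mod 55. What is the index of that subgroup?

2

By Lagrange's theorem, ord_55(3) divides φ(55) = φ(5·11) = (5−1)·(11−1) = 4·10 = 40 = 2^3 · 5.
Divisors of 40: 1, 2, 4, 5, 8, 10, 20, 40.
Check 3^d mod 55 for each divisor in increasing order:
3^1 ≡ 3 (mod 55)
3^2 ≡ 9 (mod 55)
3^4 ≡ 26 (mod 55)
3^5 ≡ 23 (mod 55)
3^8 ≡ 16 (mod 55)
3^10 ≡ 34 (mod 55)
3^20 ≡ 1 (mod 55) ✓
So ord_55(3) = 20, hence |⟨3⟩| = 20.
[(Z/55Z)^× : ⟨3⟩] = 40/20 = 2.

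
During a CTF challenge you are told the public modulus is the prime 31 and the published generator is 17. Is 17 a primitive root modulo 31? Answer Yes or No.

φ(31) = 31 − 1 = 30 = 2 · 3 · 5.
17 is a primitive root mod 31 iff 17^(φ(31)/q) ≢ 1 for every prime q | φ(31), i.e. q ∈ {2, 3, 5}.
17^15 ≡ 30 (mod 31)  [q = 2: ≢ 1 ✓]
17^10 ≡ 25 (mod 31)  [q = 3: ≢ 1 ✓]
17^6 ≡ 8 (mod 31)  [q = 5: ≢ 1 ✓]
All checks pass, so 17 has order 30 and is a primitive root modulo 31.

Yes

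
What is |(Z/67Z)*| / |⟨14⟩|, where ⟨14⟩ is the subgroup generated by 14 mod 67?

6

The order of 14 must divide φ(67) = 67 − 1 = 66 = 2 · 3 · 11.
Divisors of 66: 1, 2, 3, 6, 11, 22, 33, 66.
Check 14^d mod 67 for each divisor in increasing order:
14^1 ≡ 14 (mod 67)
14^2 ≡ 62 (mod 67)
14^3 ≡ 64 (mod 67)
14^6 ≡ 9 (mod 67)
14^11 ≡ 1 (mod 67) ✓
Thus |⟨14⟩| = ord(14) = 11.
[(Z/67Z)^× : ⟨14⟩] = 66/11 = 6.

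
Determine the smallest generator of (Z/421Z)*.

2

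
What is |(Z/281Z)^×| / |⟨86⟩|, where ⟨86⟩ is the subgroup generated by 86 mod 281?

56

The order of 86 must divide φ(281) = 281 − 1 = 280 = 2^3 · 5 · 7.
Divisors of 280: 1, 2, 4, 5, 7, 8, 10, 14, 20, 28, 35, 40, 56, 70, 140, 280.
Evaluate successive powers at the divisors of 280:
86^1 ≡ 86
86^2 ≡ 90
86^4 ≡ 232
86^5 ≡ 1
So ord_281(86) = 5, hence |⟨86⟩| = 5.
[(Z/281Z)^× : ⟨86⟩] = 280/5 = 56.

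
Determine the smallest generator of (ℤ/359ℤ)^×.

7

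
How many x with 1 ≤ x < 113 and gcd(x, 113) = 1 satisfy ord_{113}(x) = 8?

4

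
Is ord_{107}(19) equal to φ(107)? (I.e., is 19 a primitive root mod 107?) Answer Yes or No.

φ(107) = 107 − 1 = 106 = 2 · 53.
19 is a primitive root mod 107 iff 19^(φ(107)/q) ≢ 1 for every prime q | φ(107), i.e. q ∈ {2, 53}.
19^53 ≡ 1 (mod 107)  [q = 2: ≡ 1 ✗]
19^2 ≡ 40 (mod 107)  [q = 53: ≢ 1 ✓]
19^53 ≡ 1 shows ord(19) | 53, strictly less than φ(107); not a primitive root.

No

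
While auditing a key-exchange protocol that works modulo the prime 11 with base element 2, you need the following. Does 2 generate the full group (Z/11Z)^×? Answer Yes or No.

Yes

φ(11) = 11 − 1 = 10 = 2 · 5.
2 is a primitive root mod 11 iff 2^(φ(11)/q) ≢ 1 for every prime q | φ(11), i.e. q ∈ {2, 5}.
2^5 ≡ 10 (mod 11)  [q = 2: ≢ 1 ✓]
2^2 ≡ 4 (mod 11)  [q = 5: ≢ 1 ✓]
None equal 1, so ord_11(2) = 10: 2 is a primitive root.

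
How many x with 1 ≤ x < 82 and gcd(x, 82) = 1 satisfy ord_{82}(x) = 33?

φ(82) = φ(2)·φ(41) = 1·40 = 40 = 2^3 · 5.
In a cyclic group of order 40, there are φ(d) elements of order d for each divisor d of 40, and zero for non-divisors.
Here 40 is not a multiple of 33, so there are no elements of order 33.

0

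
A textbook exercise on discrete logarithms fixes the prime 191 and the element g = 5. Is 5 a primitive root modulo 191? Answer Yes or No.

No

φ(191) = 191 − 1 = 190 = 2 · 5 · 19.
5 is a primitive root mod 191 iff 5^(φ(191)/q) ≢ 1 for every prime q | φ(191), i.e. q ∈ {2, 5, 19}.
5^95 ≡ 1 (mod 191)  [q = 2: ≡ 1 ✗]
5^38 ≡ 1 (mod 191)  [q = 5: ≡ 1 ✗]
5^10 ≡ 177 (mod 191)  [q = 19: ≢ 1 ✓]
5^95 ≡ 1 shows ord(5) | 95, strictly less than φ(191); not a primitive root.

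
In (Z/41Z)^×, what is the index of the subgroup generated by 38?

ord(38) | φ(41) = 41 − 1 = 40 = 2^3 · 5.
Divisors of 40: 1, 2, 4, 5, 8, 10, 20, 40.
Check 38^d mod 41 for each divisor in increasing order:
38^1 ≡ 38
38^2 ≡ 9
38^4 ≡ 40
38^5 ≡ 3
38^8 ≡ 1
The order of 38 is 8, so the subgroup it generates has 8 elements.
[(Z/41Z)^× : ⟨38⟩] = 40/8 = 5.

5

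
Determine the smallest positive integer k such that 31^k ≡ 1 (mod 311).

Since 31 ∈ (Z/311Z)^×, its order divides φ(311) = 311 − 1 = 310 = 2 · 5 · 31.
Divisors of 310: 1, 2, 5, 10, 31, 62, 155, 310.
Compute 31^d (mod 311) for the divisors d until we hit 1:
31^1 ≡ 31
31^2 ≡ 28
31^5 ≡ 46
31^10 ≡ 250
31^31 ≡ 275
31^62 ≡ 52
31^155 ≡ 310
31^310 ≡ 1
Therefore the multiplicative order of 31 modulo 311 is 310.

310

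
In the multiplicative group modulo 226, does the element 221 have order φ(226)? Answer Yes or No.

Yes

φ(226) = φ(2)·φ(113) = 1·112 = 112 = 2^4 · 7.
221 is a primitive root mod 226 iff 221^(φ(226)/q) ≢ 1 for every prime q | φ(226), i.e. q ∈ {2, 7}.
221^56 ≡ 225 (mod 226)  [q = 2: ≢ 1 ✓]
221^16 ≡ 143 (mod 226)  [q = 7: ≢ 1 ✓]
All checks pass, so 221 has order 112 and is a primitive root modulo 226.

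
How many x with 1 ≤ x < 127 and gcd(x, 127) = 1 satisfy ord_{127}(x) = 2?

1

φ(127) = 127 − 1 = 126 = 2 · 3^2 · 7.
Since (Z/127Z)^× is cyclic of order 126, the number of elements of order d is φ(d) when d | 126 and 0 otherwise.
2 | 126, and φ(2) = 2 − 1 = 1.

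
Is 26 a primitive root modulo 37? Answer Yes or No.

φ(37) = 37 − 1 = 36 = 2^2 · 3^2.
26 is a primitive root mod 37 iff 26^(φ(37)/q) ≢ 1 for every prime q | φ(37), i.e. q ∈ {2, 3}.
26^18 ≡ 1 (mod 37)  [q = 2: ≡ 1 ✗]
26^12 ≡ 1 (mod 37)  [q = 3: ≡ 1 ✗]
The check at q = 2 fails, so 26 generates a proper subgroup.

No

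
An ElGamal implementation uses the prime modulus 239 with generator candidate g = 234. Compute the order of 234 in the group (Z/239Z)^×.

By Lagrange's theorem, ord_239(234) divides φ(239) = 239 − 1 = 238 = 2 · 7 · 17.
Divisors of 238: 1, 2, 7, 14, 17, 34, 119, 238.
Check 234^d mod 239 for each divisor in increasing order:
234^1 ≡ 234
234^2 ≡ 25
234^7 ≡ 28
234^14 ≡ 67
234^17 ≡ 229
234^34 ≡ 100
234^119 ≡ 238
234^238 ≡ 1
Hence ord(234) = 238.

238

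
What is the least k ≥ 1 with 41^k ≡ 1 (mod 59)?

29

The order of 41 must divide φ(59) = 59 − 1 = 58 = 2 · 29.
Divisors of 58: 1, 2, 29, 58.
Compute 41^d (mod 59) for the divisors d until we hit 1:
41^1 ≡ 41 (mod 59)
41^2 ≡ 29 (mod 59)
41^29 ≡ 1 (mod 59) ✓
Hence ord(41) = 29.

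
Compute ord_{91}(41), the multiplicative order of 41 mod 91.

12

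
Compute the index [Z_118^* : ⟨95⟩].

2

By Lagrange's theorem, ord_118(95) divides φ(118) = φ(2)·φ(59) = 1·58 = 58 = 2 · 29.
Divisors of 58: 1, 2, 29, 58.
Evaluate successive powers at the divisors of 58:
95^1 ≡ 95 (mod 118)
95^2 ≡ 57 (mod 118)
95^29 ≡ 1 (mod 118) ✓
So ord_118(95) = 29, hence |⟨95⟩| = 29.
Index = |(Z/118Z)^×| / |⟨95⟩| = 58 / 29 = 2.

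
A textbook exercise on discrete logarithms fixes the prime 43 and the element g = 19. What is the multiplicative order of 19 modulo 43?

42

Since 19 ∈ (Z/43Z)^×, its order divides φ(43) = 43 − 1 = 42 = 2 · 3 · 7.
Divisors of 42: 1, 2, 3, 6, 7, 14, 21, 42.
Check 19^d mod 43 for each divisor in increasing order:
19^1 ≡ 19
19^2 ≡ 17
19^3 ≡ 22
19^6 ≡ 11
19^7 ≡ 37
19^14 ≡ 36
19^21 ≡ 42
19^42 ≡ 1
Hence ord(19) = 42.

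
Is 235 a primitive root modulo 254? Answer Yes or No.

No

φ(254) = φ(2)·φ(127) = 1·126 = 126 = 2 · 3^2 · 7.
Test 235^(126/q) mod 254 for each prime factor q of 126:
235^63 ≡ 253 (mod 254)  [q = 2: ≢ 1 ✓]
235^42 ≡ 1 (mod 254)  [q = 3: ≡ 1 ✗]
235^18 ≡ 1 (mod 254)  [q = 7: ≡ 1 ✗]
Since 235^42 ≡ 1, the order of 235 divides 42 < 126, so 235 is not a primitive root.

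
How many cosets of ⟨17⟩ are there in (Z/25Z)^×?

1

By Lagrange's theorem, ord_25(17) divides φ(25) = φ(5^2) = 5·(5−1) = 20 = 2^2 · 5.
Divisors of 20: 1, 2, 4, 5, 10, 20.
Check 17^d mod 25 for each divisor in increasing order:
17^1 ≡ 17
17^2 ≡ 14
17^4 ≡ 21
17^5 ≡ 7
17^10 ≡ 24
17^20 ≡ 1
Thus |⟨17⟩| = ord(17) = 20.
[(Z/25Z)^× : ⟨17⟩] = 20/20 = 1.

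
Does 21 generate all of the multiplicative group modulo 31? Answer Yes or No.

Yes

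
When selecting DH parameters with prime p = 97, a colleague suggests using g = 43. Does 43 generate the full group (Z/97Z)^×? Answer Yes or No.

No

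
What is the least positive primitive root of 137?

φ(137) = 137 − 1 = 136 = 2^3 · 17.
Test candidates g = 2, 3, … against the prime factors q ∈ {2, 17} of φ(137): g is a generator iff g^(136/q) ≢ 1 for every such q.
g = 2: 2^68 ≡ 1 — hits 1, so not a primitive root.
g = 3: 3^68 ≡ 136; 3^8 ≡ 122 — none is 1, so 3 is a primitive root.
Hence the least primitive root of 137 is 3.

3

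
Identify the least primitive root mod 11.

φ(11) = 11 − 1 = 10 = 2 · 5.
g is a primitive root iff g^(10/q) ≢ 1 (mod 11) for each prime q ∈ {2, 5}.
g = 2: 2^5 ≡ 10; 2^2 ≡ 4 — none is 1, so 2 is a primitive root.
Hence the least primitive root of 11 is 2.

2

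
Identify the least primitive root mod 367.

φ(367) = 367 − 1 = 366 = 2 · 3 · 61.
g is a primitive root iff g^(366/q) ≢ 1 (mod 367) for each prime q ∈ {2, 3, 61}.
g = 2: 2^183 ≡ 1 — hits 1, so not a primitive root.
g = 3: 3^183 ≡ 366; 3^122 ≡ 1 — hits 1, so not a primitive root.
g = 4: 4^183 ≡ 1 — hits 1, so not a primitive root.
g = 5: 5^183 ≡ 366; 5^122 ≡ 1 — hits 1, so not a primitive root.
g = 6: 6^183 ≡ 366; 6^122 ≡ 283; 6^6 ≡ 47 — none is 1, so 6 is a primitive root.
Hence the least primitive root of 367 is 6.

6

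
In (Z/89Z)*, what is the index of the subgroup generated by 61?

The order of 61 must divide φ(89) = 89 − 1 = 88 = 2^3 · 11.
Divisors of 88: 1, 2, 4, 8, 11, 22, 44, 88.
Evaluate successive powers at the divisors of 88:
61^1 ≡ 61 (mod 89)
61^2 ≡ 72 (mod 89)
61^4 ≡ 22 (mod 89)
61^8 ≡ 39 (mod 89)
61^11 ≡ 52 (mod 89)
61^22 ≡ 34 (mod 89)
61^44 ≡ 88 (mod 89)
61^88 ≡ 1 (mod 89) ✓
So ord_89(61) = 88, hence |⟨61⟩| = 88.
[(Z/89Z)^× : ⟨61⟩] = 88/88 = 1.

1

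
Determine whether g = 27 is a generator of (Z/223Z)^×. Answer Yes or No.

No

φ(223) = 223 − 1 = 222 = 2 · 3 · 37.
It suffices to check that the order of 27 is not a proper divisor of 222: compute 27^(222/q) for q ∈ {2, 3, 37}.
27^111 ≡ 222 (mod 223)  [q = 2: ≢ 1 ✓]
27^74 ≡ 1 (mod 223)  [q = 3: ≡ 1 ✗]
27^6 ≡ 136 (mod 223)  [q = 37: ≢ 1 ✓]
The check at q = 3 fails, so 27 generates a proper subgroup.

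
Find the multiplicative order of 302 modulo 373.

Since 302 ∈ (Z/373Z)^×, its order divides φ(373) = 373 − 1 = 372 = 2^2 · 3 · 31.
Divisors of 372: 1, 2, 3, 4, 6, 12, 31, 62, 93, 124, 186, 372.
Check 302^d mod 373 for each divisor in increasing order:
302^1 ≡ 302 (mod 373)
302^2 ≡ 192 (mod 373)
302^3 ≡ 169 (mod 373)
302^4 ≡ 310 (mod 373)
302^6 ≡ 213 (mod 373)
302^12 ≡ 236 (mod 373)
302^31 ≡ 88 (mod 373)
302^62 ≡ 284 (mod 373)
302^93 ≡ 1 (mod 373) ✓
So ord_373(302) = 93.

93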